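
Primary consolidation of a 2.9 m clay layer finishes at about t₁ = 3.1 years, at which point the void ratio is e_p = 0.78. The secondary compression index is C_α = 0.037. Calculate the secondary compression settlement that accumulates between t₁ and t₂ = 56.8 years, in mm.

Secondary compression: S_s = C_α·H/(1+e_p)·log₁₀(t₂/t₁)
S_s = 0.037×2.9/(1+0.78)×log₁₀(56.8/3.1)
    = 0.06028 × 1.263 = 0.07613 m

S_s ≈ 76.1 mm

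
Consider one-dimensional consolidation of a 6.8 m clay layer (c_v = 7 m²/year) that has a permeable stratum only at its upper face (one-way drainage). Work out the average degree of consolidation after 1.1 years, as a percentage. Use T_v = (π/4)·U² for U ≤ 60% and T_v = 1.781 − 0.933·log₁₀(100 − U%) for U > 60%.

Drainage path length: H_d = H = 6.8 m (single drainage).
T_v = c_v·t/H_d² = 7×1.1/6.8² = 0.16652.
T_v = 0.16652 corresponds to the U ≤ 60% branch:
U = √(4T_v/π) = 0.4605

U ≈ 46 %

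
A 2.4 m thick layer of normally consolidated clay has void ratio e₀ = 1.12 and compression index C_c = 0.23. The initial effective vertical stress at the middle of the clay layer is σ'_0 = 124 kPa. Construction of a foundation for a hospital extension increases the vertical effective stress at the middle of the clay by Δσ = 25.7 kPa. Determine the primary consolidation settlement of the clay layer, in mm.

S_c ≈ 21.3 mm

Final effective stress: σ'_f = σ'_0 + Δσ = 124 + 25.7 = 149.7 kPa.
Normally consolidated clay, so the full stress increment lies on the virgin compression line:
S_c = C_c·H/(1+e₀)·log₁₀(σ'_f/σ'_0) = 0.23×2.4/(1+1.12)×log₁₀(149.7/124)
    = 0.26038 × 0.0818 = 0.0213 m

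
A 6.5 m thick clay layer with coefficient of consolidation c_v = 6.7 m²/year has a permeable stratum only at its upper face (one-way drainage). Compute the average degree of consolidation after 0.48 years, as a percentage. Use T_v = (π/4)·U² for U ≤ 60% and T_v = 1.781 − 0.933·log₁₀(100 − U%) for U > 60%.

Drainage path length: H_d = H = 6.5 m (single drainage).
T_v = c_v·t/H_d² = 6.7×0.48/6.5² = 0.076118.
T_v = 0.076118 corresponds to the U ≤ 60% branch:
U = √(4T_v/π) = 0.3113

U ≈ 31.1 %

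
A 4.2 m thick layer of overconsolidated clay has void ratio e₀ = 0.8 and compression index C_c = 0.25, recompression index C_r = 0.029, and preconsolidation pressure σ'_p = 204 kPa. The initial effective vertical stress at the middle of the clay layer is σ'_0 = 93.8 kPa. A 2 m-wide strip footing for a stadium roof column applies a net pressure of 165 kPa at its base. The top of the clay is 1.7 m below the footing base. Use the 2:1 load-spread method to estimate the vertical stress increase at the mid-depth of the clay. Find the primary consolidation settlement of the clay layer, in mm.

Mid-depth of clay below the footing base: z = 1.7 + 4.2/2 = 3.8 m.
Stress increase at mid-clay by the 2:1 spreading method:
Δσ = qB/(B+z) = 165×2/(2+3.8) = 56.897 kPa
Final effective stress: σ'_f = 93.8 + 56.897 = 150.7 kPa.
σ'_f = 150.7 ≤ σ'_p = 204 kPa, so the clay remains overconsolidated and only the recompression index applies:
S_c = C_r·H/(1+e₀)·log₁₀(σ'_f/σ'_0) = 0.029×4.2/1.8×log₁₀(150.7/93.8)
    = 0.067666 × 0.20591 = 0.01393 m

S_c ≈ 13.9 mm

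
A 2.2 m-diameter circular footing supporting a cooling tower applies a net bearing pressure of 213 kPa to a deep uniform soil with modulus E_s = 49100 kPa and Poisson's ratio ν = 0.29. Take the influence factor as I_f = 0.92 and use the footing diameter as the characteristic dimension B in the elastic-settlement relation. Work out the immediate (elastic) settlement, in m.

S_e ≈ 0.00804 m

Immediate (elastic) settlement: S_e = q·B·(1−ν²)/E_s · I_f.
S_e = 213 × 2.2 × (1 − 0.29²) / 49100 × 0.92
    = 213 × 2.2 × 0.9159 / 49100 × 0.92
    = 0.008042 m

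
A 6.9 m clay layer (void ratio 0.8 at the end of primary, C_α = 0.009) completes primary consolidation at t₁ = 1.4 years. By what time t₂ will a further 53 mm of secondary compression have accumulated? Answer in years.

t₂ ≈ 48.1 years

S_s = C_α·H/(1+e_p)·log₁₀(t₂/t₁) ⇒ log₁₀(t₂/t₁) = S_s·(1+e_p)/(C_α·H).
log₁₀(t₂/t₁) = 0.053 × (1+0.8) / (0.009×6.9) = 1.536
t₂ = t₁ × 10^1.536 = 1.4 × 34.37 = 48.12 years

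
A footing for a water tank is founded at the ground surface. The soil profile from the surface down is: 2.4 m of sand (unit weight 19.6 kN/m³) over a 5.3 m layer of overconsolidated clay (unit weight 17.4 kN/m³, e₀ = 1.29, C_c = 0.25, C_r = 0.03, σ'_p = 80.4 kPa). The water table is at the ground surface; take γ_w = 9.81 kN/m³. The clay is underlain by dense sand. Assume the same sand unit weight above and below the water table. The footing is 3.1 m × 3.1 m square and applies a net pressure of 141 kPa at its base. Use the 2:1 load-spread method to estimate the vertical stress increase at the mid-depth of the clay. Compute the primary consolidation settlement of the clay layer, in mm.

S_c ≈ 11.6 mm

Mid-depth of clay below the ground surface: z = 2.4 + 5.3/2 = 5.05 m.
Total vertical stress at mid-clay: σ_v = 19.6×2.4 + 17.4×2.65 = 93.15 kPa.
Pore pressure: u = 9.81×(5.05 − 0) = 49.541 kPa.
Initial effective stress: σ'_0 = σ_v − u = 93.15 − 49.541 = 43.609 kPa.
Stress increase at mid-clay by the 2:1 spreading method:
Δσ = qBL/((B+z)(L+z)) = 141×3.1×3.1/((3.1+5.05)(3.1+5.05)) = 20.4 kPa
Final effective stress: σ'_f = 43.609 + 20.4 = 64.009 kPa.
σ'_f = 64.009 ≤ σ'_p = 80.4 kPa, so the clay remains overconsolidated and only the recompression index applies:
S_c = C_r·H/(1+e₀)·log₁₀(σ'_f/σ'_0) = 0.03×5.3/2.29×log₁₀(64.009/43.609)
    = 0.069432 × 0.16666 = 0.01157 m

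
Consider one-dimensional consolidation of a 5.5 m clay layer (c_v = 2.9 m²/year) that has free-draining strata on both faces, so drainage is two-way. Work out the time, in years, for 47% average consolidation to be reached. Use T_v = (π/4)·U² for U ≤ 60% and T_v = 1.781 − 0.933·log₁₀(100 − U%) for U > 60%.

t ≈ 0.452 years

Drainage path length: H_d = H/2 = 2.75 m (double drainage).
U ≤ 60%: T_v = (π/4)·U² = (π/4)×0.47² = 0.17349.
t = T_v·H_d²/c_v = 0.17349×2.75²/2.9 = 0.4524 years.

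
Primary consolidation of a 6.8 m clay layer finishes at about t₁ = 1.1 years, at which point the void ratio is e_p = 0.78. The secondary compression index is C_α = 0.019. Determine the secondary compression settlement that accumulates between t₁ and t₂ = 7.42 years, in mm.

S_s ≈ 60.2 mm

Secondary compression: S_s = C_α·H/(1+e_p)·log₁₀(t₂/t₁)
S_s = 0.019×6.8/(1+0.78)×log₁₀(7.42/1.1)
    = 0.07258 × 0.829 = 0.06017 m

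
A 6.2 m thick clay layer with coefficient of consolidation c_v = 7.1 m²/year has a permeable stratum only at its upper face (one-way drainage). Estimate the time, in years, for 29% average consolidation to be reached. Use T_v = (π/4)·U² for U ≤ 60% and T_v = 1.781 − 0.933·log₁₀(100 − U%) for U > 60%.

t ≈ 0.358 years

Drainage path length: H_d = H = 6.2 m (single drainage).
U ≤ 60%: T_v = (π/4)·U² = (π/4)×0.29² = 0.066052.
t = T_v·H_d²/c_v = 0.066052×6.2²/7.1 = 0.3576 years.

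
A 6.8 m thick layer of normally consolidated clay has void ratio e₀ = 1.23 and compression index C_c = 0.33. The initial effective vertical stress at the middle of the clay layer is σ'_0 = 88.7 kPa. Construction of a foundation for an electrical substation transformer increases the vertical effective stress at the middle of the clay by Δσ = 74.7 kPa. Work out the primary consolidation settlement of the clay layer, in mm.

S_c ≈ 267 mm

Final effective stress: σ'_f = σ'_0 + Δσ = 88.7 + 74.7 = 163.4 kPa.
Normally consolidated clay, so the full stress increment lies on the virgin compression line:
S_c = C_c·H/(1+e₀)·log₁₀(σ'_f/σ'_0) = 0.33×6.8/(1+1.23)×log₁₀(163.4/88.7)
    = 1.0063 × 0.26533 = 0.267 m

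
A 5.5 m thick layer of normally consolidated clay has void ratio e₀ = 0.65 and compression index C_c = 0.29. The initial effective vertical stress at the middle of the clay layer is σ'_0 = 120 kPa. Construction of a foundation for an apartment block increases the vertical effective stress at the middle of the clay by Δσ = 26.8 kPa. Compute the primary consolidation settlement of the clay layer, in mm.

Final effective stress: σ'_f = σ'_0 + Δσ = 120 + 26.8 = 146.8 kPa.
Normally consolidated clay, so the full stress increment lies on the virgin compression line:
S_c = C_c·H/(1+e₀)·log₁₀(σ'_f/σ'_0) = 0.29×5.5/(1+0.65)×log₁₀(146.8/120)
    = 0.96667 × 0.087545 = 0.08463 m

S_c ≈ 84.6 mm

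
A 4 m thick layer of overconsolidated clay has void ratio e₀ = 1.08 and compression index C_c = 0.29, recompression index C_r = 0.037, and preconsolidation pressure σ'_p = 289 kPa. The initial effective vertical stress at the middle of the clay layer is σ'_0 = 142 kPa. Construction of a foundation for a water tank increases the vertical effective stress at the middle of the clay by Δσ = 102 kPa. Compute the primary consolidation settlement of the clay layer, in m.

S_c ≈ 0.0167 m

Final effective stress: σ'_f = 142 + 102 = 244 kPa.
σ'_f = 244 ≤ σ'_p = 289 kPa, so the clay remains overconsolidated and only the recompression index applies:
S_c = C_r·H/(1+e₀)·log₁₀(σ'_f/σ'_0) = 0.037×4/2.08×log₁₀(244/142)
    = 0.071155 × 0.2351 = 0.01673 m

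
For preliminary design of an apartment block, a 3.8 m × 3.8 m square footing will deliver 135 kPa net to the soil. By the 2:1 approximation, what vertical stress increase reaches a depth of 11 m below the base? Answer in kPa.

Δσ_z ≈ 8.9 kPa

By the 2:1 method the load spreads at 1 horizontal : 2 vertical, so at depth z the loaded area has grown by z in each plan dimension:
Δσ = qBL/((B+z)(L+z)) = 135×3.8×3.8/((3.8+11)(3.8+11)) = 8.8997 kPa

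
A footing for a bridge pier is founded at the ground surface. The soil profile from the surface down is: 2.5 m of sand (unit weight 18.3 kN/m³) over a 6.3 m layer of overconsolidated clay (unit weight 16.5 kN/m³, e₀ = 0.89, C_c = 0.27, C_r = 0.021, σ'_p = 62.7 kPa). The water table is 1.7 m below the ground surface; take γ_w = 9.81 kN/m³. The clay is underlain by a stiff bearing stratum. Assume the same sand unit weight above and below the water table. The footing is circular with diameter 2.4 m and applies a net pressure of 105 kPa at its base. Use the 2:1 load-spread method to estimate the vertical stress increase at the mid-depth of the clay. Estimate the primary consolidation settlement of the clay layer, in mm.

S_c ≈ 35.3 mm

Mid-depth of clay below the ground surface: z = 2.5 + 6.3/2 = 5.65 m.
Total vertical stress at mid-clay: σ_v = 18.3×2.5 + 16.5×3.15 = 97.725 kPa.
Pore pressure: u = 9.81×(5.65 − 1.7) = 38.75 kPa.
Initial effective stress: σ'_0 = σ_v − u = 97.725 − 38.75 = 58.975 kPa.
Stress increase at mid-clay by the 2:1 spreading method:
Δσ ≈ qD²/(D+z)² = 105×2.4²/(2.4+5.65)² = 9.333 kPa
Final effective stress: σ'_f = 58.975 + 9.333 = 68.308 kPa.
σ'_f = 68.308 > σ'_p = 62.7 kPa, so the stress path crosses the preconsolidation pressure — recompression up to σ'_p, then virgin compression beyond:
S_c = H/(1+e₀)·[C_r·log₁₀(σ'_p/σ'_0) + C_c·log₁₀(σ'_f/σ'_p)]
    = 6.3/1.89 × [0.021×log₁₀(62.7/58.975) + 0.27×log₁₀(68.308/62.7)]
    = 3.3333 × [0.00055859 + 0.010045] = 0.03534 m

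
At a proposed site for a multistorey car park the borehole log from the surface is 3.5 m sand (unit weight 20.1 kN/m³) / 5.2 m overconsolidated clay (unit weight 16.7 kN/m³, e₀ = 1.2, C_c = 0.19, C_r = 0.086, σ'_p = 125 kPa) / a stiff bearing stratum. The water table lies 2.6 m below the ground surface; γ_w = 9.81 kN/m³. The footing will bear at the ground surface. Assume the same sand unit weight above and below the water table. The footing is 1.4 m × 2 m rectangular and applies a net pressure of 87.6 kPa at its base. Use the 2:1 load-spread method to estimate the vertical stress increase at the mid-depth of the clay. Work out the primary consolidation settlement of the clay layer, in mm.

S_c ≈ 4.38 mm

Mid-depth of clay below the ground surface: z = 3.5 + 5.2/2 = 6.1 m.
Total vertical stress at mid-clay: σ_v = 20.1×3.5 + 16.7×2.6 = 113.77 kPa.
Pore pressure: u = 9.81×(6.1 − 2.6) = 34.335 kPa.
Initial effective stress: σ'_0 = σ_v − u = 113.77 − 34.335 = 79.435 kPa.
Stress increase at mid-clay by the 2:1 spreading method:
Δσ = qBL/((B+z)(L+z)) = 87.6×1.4×2/((1.4+6.1)(2+6.1)) = 4.0375 kPa
Final effective stress: σ'_f = 79.435 + 4.0375 = 83.472 kPa.
σ'_f = 83.472 ≤ σ'_p = 125 kPa, so the clay remains overconsolidated and only the recompression index applies:
S_c = C_r·H/(1+e₀)·log₁₀(σ'_f/σ'_0) = 0.086×5.2/2.2×log₁₀(83.472/79.435)
    = 0.20327 × 0.021529 = 0.004376 m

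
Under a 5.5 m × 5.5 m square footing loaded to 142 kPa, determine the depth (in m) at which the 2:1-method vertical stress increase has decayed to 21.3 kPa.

2:1 spreading — at depth z the loaded area has grown by z in each plan dimension:
qB²/(B+z)² = Δσ_z ⇒ z = B(√(q/Δσ_z) − 1) = 5.5×(√(142/21.3) − 1) = 8.701 m

z ≈ 8.7 m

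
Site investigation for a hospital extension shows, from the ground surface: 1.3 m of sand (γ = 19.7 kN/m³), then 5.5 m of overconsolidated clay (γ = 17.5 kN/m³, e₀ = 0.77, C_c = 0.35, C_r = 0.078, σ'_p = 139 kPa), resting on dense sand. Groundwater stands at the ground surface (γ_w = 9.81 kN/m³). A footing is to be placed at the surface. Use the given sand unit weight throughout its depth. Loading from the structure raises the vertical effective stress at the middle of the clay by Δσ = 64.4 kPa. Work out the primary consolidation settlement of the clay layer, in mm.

Mid-depth of clay below the ground surface: z = 1.3 + 5.5/2 = 4.05 m.
Total vertical stress at mid-clay: σ_v = 19.7×1.3 + 17.5×2.75 = 73.735 kPa.
Pore pressure: u = 9.81×(4.05 − 0) = 39.73 kPa.
Initial effective stress: σ'_0 = σ_v − u = 73.735 − 39.73 = 34.005 kPa.
Final effective stress: σ'_f = 34.005 + 64.4 = 98.405 kPa.
σ'_f = 98.405 ≤ σ'_p = 139 kPa, so the clay remains overconsolidated and only the recompression index applies:
S_c = C_r·H/(1+e₀)·log₁₀(σ'_f/σ'_0) = 0.078×5.5/1.77×log₁₀(98.405/34.005)
    = 0.24237 × 0.46147 = 0.1118 m

S_c ≈ 112 mm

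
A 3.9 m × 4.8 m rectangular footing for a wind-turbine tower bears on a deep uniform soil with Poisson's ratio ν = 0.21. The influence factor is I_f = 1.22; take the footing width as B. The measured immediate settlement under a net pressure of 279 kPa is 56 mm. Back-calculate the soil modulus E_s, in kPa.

E_s ≈ 22700 kPa

S_e = q·B·(1−ν²)/E_s · I_f  ⇒  E_s = q·B·(1−ν²)·I_f / S_e.
E_s = 279 × 3.9 × 0.9559 × 1.22 / 0.056 = 22660 kPa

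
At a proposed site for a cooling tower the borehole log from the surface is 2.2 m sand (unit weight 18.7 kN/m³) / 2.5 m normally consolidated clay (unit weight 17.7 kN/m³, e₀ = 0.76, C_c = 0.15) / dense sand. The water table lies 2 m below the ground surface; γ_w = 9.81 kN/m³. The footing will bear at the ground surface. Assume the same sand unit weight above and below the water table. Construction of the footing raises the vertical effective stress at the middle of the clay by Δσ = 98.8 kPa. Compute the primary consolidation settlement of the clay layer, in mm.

S_c ≈ 102 mm

Mid-depth of clay below the ground surface: z = 2.2 + 2.5/2 = 3.45 m.
Total vertical stress at mid-clay: σ_v = 18.7×2.2 + 17.7×1.25 = 63.265 kPa.
Pore pressure: u = 9.81×(3.45 − 2) = 14.225 kPa.
Initial effective stress: σ'_0 = σ_v − u = 63.265 − 14.225 = 49.04 kPa.
Final effective stress: σ'_f = σ'_0 + Δσ = 49.04 + 98.8 = 147.84 kPa.
Normally consolidated clay, so the full stress increment lies on the virgin compression line:
S_c = C_c·H/(1+e₀)·log₁₀(σ'_f/σ'_0) = 0.15×2.5/(1+0.76)×log₁₀(147.84/49.04)
    = 0.21307 × 0.47924 = 0.1021 m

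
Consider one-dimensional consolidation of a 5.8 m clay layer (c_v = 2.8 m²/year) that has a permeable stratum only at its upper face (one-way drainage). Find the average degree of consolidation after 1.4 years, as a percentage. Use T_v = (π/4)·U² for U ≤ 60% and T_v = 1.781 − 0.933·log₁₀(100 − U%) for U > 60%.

U ≈ 38.5 %

Drainage path length: H_d = H = 5.8 m (single drainage).
T_v = c_v·t/H_d² = 2.8×1.4/5.8² = 0.11653.
T_v = 0.11653 corresponds to the U ≤ 60% branch:
U = √(4T_v/π) = 0.3852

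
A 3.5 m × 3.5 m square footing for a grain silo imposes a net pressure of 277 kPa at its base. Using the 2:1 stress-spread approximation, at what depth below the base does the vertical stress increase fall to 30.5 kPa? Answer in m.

2:1 spreading — at depth z the loaded area has grown by z in each plan dimension:
qB²/(B+z)² = Δσ_z ⇒ z = B(√(q/Δσ_z) − 1) = 3.5×(√(277/30.5) − 1) = 7.048 m

z ≈ 7.05 m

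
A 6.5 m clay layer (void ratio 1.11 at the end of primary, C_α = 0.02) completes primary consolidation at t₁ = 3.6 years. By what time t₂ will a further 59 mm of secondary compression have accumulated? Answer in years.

S_s = C_α·H/(1+e_p)·log₁₀(t₂/t₁) ⇒ log₁₀(t₂/t₁) = S_s·(1+e_p)/(C_α·H).
log₁₀(t₂/t₁) = 0.059 × (1+1.11) / (0.02×6.5) = 0.9576
t₂ = t₁ × 10^0.9576 = 3.6 × 9.07 = 32.65 years

t₂ ≈ 32.7 years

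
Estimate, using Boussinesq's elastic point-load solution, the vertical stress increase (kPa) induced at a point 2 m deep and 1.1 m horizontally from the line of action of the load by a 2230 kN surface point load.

Boussinesq vertical stress below a point load on an elastic half-space:
Δσ_z = 3P/(2πz²) · [1 + (r/z)²]^(−5/2)
r/z = 1.1/2 = 0.55; [1+(r/z)²]^(−5/2) = 0.51648.
Δσ_z = 3×2230/(2π×2²) × 0.51648 = 266.19 × 0.51648 = 137.5 kPa

Δσ_z ≈ 137 kPa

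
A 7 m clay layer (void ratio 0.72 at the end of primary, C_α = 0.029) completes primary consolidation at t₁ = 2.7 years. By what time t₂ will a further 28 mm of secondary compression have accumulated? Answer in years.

t₂ ≈ 4.66 years

S_s = C_α·H/(1+e_p)·log₁₀(t₂/t₁) ⇒ log₁₀(t₂/t₁) = S_s·(1+e_p)/(C_α·H).
log₁₀(t₂/t₁) = 0.028 × (1+0.72) / (0.029×7) = 0.2372
t₂ = t₁ × 10^0.2372 = 2.7 × 1.727 = 4.662 years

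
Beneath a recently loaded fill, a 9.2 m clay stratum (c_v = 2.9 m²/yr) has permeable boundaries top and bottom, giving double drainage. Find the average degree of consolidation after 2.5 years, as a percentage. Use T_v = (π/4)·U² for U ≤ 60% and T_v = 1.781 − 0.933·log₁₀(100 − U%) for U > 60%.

Drainage path length: H_d = H/2 = 4.6 m (double drainage).
T_v = c_v·t/H_d² = 2.9×2.5/4.6² = 0.34263.
T_v = 0.34263 corresponds to the U > 60% branch:
U = 1 − 10^((1.781 − T_v)/0.933)/100 = 0.6519

U ≈ 65.2 %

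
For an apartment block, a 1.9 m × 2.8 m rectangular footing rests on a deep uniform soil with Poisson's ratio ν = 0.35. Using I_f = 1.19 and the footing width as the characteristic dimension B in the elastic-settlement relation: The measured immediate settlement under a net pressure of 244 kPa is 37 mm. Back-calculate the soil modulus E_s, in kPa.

S_e = q·B·(1−ν²)/E_s · I_f  ⇒  E_s = q·B·(1−ν²)·I_f / S_e.
E_s = 244 × 1.9 × 0.8775 × 1.19 / 0.037 = 13080 kPa

E_s ≈ 13100 kPa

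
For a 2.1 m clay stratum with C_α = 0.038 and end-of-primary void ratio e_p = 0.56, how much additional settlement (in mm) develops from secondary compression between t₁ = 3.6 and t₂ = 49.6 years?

S_s ≈ 58.3 mm

Secondary compression: S_s = C_α·H/(1+e_p)·log₁₀(t₂/t₁)
S_s = 0.038×2.1/(1+0.56)×log₁₀(49.6/3.6)
    = 0.05115 × 1.139 = 0.05827 m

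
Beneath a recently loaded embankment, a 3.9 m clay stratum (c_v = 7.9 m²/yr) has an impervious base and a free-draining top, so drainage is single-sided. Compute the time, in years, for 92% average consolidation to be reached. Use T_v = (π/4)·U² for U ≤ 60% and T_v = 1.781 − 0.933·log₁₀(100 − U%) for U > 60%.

t ≈ 1.81 years

Drainage path length: H_d = H = 3.9 m (single drainage).
U > 60%: T_v = 1.781 − 0.933·log₁₀(100 − 92) = 0.93842.
t = T_v·H_d²/c_v = 0.93842×3.9²/7.9 = 1.807 years.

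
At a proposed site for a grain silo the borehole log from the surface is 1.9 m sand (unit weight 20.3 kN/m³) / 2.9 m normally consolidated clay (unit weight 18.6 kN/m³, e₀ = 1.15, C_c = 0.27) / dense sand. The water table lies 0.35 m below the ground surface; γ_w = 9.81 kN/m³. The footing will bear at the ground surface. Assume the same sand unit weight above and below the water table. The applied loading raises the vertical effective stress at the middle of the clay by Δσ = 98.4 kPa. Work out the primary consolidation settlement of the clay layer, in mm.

Mid-depth of clay below the ground surface: z = 1.9 + 2.9/2 = 3.35 m.
Total vertical stress at mid-clay: σ_v = 20.3×1.9 + 18.6×1.45 = 65.54 kPa.
Pore pressure: u = 9.81×(3.35 − 0.35) = 29.43 kPa.
Initial effective stress: σ'_0 = σ_v − u = 65.54 − 29.43 = 36.11 kPa.
Final effective stress: σ'_f = σ'_0 + Δσ = 36.11 + 98.4 = 134.51 kPa.
Normally consolidated clay, so the full stress increment lies on the virgin compression line:
S_c = C_c·H/(1+e₀)·log₁₀(σ'_f/σ'_0) = 0.27×2.9/(1+1.15)×log₁₀(134.51/36.11)
    = 0.36419 × 0.57113 = 0.208 m

S_c ≈ 208 mm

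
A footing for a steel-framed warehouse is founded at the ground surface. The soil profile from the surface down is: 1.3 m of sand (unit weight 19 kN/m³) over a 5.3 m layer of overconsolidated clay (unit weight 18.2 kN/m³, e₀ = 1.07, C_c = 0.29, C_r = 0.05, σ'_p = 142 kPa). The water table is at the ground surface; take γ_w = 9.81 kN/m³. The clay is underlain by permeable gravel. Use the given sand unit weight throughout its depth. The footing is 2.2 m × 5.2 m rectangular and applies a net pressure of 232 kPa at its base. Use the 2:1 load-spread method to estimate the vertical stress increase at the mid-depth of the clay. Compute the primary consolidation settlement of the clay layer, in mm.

Mid-depth of clay below the ground surface: z = 1.3 + 5.3/2 = 3.95 m.
Total vertical stress at mid-clay: σ_v = 19×1.3 + 18.2×2.65 = 72.93 kPa.
Pore pressure: u = 9.81×(3.95 − 0) = 38.75 kPa.
Initial effective stress: σ'_0 = σ_v − u = 72.93 − 38.75 = 34.18 kPa.
Stress increase at mid-clay by the 2:1 spreading method:
Δσ = qBL/((B+z)(L+z)) = 232×2.2×5.2/((2.2+3.95)(5.2+3.95)) = 47.165 kPa
Final effective stress: σ'_f = 34.18 + 47.165 = 81.345 kPa.
σ'_f = 81.345 ≤ σ'_p = 142 kPa, so the clay remains overconsolidated and only the recompression index applies:
S_c = C_r·H/(1+e₀)·log₁₀(σ'_f/σ'_0) = 0.05×5.3/2.07×log₁₀(81.345/34.18)
    = 0.12802 × 0.37656 = 0.04821 m

S_c ≈ 48.2 mm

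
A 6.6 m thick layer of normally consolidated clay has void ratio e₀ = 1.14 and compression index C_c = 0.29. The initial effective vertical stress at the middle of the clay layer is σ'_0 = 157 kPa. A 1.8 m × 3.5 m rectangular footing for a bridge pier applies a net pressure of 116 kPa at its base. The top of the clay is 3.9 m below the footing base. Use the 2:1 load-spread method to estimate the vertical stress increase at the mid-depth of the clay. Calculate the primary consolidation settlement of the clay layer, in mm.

S_c ≈ 18.3 mm

Mid-depth of clay below the footing base: z = 3.9 + 6.6/2 = 7.2 m.
Stress increase at mid-clay by the 2:1 spreading method:
Δσ = qBL/((B+z)(L+z)) = 116×1.8×3.5/((1.8+7.2)(3.5+7.2)) = 7.5888 kPa
Final effective stress: σ'_f = σ'_0 + Δσ = 157 + 7.5888 = 164.59 kPa.
Normally consolidated clay, so the full stress increment lies on the virgin compression line:
S_c = C_c·H/(1+e₀)·log₁₀(σ'_f/σ'_0) = 0.29×6.6/(1+1.14)×log₁₀(164.59/157)
    = 0.89439 × 0.020504 = 0.01834 m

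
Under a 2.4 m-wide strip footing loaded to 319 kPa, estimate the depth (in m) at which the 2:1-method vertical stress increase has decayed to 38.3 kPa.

2:1 spreading — at depth z the loaded area has grown by z in each plan dimension:
qB/(B+z) = Δσ_z ⇒ z = qB/Δσ_z − B = 319×2.4/38.3 − 2.4 = 17.59 m

z ≈ 17.6 m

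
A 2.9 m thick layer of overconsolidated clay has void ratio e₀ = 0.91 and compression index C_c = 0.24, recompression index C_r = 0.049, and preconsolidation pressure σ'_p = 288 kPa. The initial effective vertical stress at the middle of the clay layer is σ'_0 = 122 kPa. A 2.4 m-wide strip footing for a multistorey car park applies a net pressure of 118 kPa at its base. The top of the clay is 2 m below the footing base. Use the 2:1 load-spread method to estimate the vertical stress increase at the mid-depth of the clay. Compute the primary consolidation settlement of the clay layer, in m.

S_c ≈ 0.0108 m

Mid-depth of clay below the footing base: z = 2 + 2.9/2 = 3.45 m.
Stress increase at mid-clay by the 2:1 spreading method:
Δσ = qB/(B+z) = 118×2.4/(2.4+3.45) = 48.41 kPa
Final effective stress: σ'_f = 122 + 48.41 = 170.41 kPa.
σ'_f = 170.41 ≤ σ'_p = 288 kPa, so the clay remains overconsolidated and only the recompression index applies:
S_c = C_r·H/(1+e₀)·log₁₀(σ'_f/σ'_0) = 0.049×2.9/1.91×log₁₀(170.41/122)
    = 0.074397 × 0.14514 = 0.0108 m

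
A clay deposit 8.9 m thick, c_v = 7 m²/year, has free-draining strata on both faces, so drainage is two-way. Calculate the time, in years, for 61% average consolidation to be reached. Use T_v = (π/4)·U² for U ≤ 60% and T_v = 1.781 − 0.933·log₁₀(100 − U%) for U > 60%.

t ≈ 0.839 years

Drainage path length: H_d = H/2 = 4.45 m (double drainage).
U > 60%: T_v = 1.781 − 0.933·log₁₀(100 − 61) = 0.29654.
t = T_v·H_d²/c_v = 0.29654×4.45²/7 = 0.8389 years.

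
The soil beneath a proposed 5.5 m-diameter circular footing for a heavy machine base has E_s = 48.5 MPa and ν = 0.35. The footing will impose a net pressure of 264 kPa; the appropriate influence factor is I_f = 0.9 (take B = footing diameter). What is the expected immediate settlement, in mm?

Immediate (elastic) settlement: S_e = q·B·(1−ν²)/E_s · I_f.
E_s = 48.5 MPa = 48500 kPa.
S_e = 264 × 5.5 × (1 − 0.35²) / 48500 × 0.9
    = 264 × 5.5 × 0.8775 / 48500 × 0.9
    = 0.02364 m = 23.64 mm

S_e ≈ 23.6 mm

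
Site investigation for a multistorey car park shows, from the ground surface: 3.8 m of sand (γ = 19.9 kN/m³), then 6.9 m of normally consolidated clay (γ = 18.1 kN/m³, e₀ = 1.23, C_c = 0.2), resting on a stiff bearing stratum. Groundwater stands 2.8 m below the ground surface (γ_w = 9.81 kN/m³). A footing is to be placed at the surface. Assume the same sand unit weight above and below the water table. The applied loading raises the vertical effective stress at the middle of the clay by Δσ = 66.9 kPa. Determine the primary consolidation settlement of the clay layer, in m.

Mid-depth of clay below the ground surface: z = 3.8 + 6.9/2 = 7.25 m.
Total vertical stress at mid-clay: σ_v = 19.9×3.8 + 18.1×3.45 = 138.06 kPa.
Pore pressure: u = 9.81×(7.25 − 2.8) = 43.655 kPa.
Initial effective stress: σ'_0 = σ_v − u = 138.06 − 43.655 = 94.405 kPa.
Final effective stress: σ'_f = σ'_0 + Δσ = 94.405 + 66.9 = 161.31 kPa.
Normally consolidated clay, so the full stress increment lies on the virgin compression line:
S_c = C_c·H/(1+e₀)·log₁₀(σ'_f/σ'_0) = 0.2×6.9/(1+1.23)×log₁₀(161.31/94.405)
    = 0.61883 × 0.23267 = 0.144 m

S_c ≈ 0.144 m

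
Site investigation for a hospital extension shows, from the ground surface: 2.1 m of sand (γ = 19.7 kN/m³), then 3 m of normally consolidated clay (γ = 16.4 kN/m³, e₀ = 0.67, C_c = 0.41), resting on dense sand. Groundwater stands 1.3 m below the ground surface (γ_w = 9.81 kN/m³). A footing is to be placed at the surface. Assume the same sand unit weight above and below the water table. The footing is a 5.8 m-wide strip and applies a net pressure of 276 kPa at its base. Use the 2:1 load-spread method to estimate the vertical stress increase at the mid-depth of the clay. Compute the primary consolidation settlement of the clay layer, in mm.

Mid-depth of clay below the ground surface: z = 2.1 + 3/2 = 3.6 m.
Total vertical stress at mid-clay: σ_v = 19.7×2.1 + 16.4×1.5 = 65.97 kPa.
Pore pressure: u = 9.81×(3.6 − 1.3) = 22.563 kPa.
Initial effective stress: σ'_0 = σ_v − u = 65.97 − 22.563 = 43.407 kPa.
Stress increase at mid-clay by the 2:1 spreading method:
Δσ = qB/(B+z) = 276×5.8/(5.8+3.6) = 170.3 kPa
Final effective stress: σ'_f = σ'_0 + Δσ = 43.407 + 170.3 = 213.71 kPa.
Normally consolidated clay, so the full stress increment lies on the virgin compression line:
S_c = C_c·H/(1+e₀)·log₁₀(σ'_f/σ'_0) = 0.41×3/(1+0.67)×log₁₀(213.71/43.407)
    = 0.73653 × 0.69227 = 0.5099 m

S_c ≈ 510 mm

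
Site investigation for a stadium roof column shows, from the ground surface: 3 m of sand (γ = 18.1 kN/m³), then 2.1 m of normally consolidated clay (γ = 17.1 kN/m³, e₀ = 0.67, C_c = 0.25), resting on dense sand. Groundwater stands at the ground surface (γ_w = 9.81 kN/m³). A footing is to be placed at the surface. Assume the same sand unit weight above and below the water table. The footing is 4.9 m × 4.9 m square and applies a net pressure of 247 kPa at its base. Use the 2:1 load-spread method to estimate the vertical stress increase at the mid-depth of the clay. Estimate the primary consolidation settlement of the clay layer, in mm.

S_c ≈ 162 mm

Mid-depth of clay below the ground surface: z = 3 + 2.1/2 = 4.05 m.
Total vertical stress at mid-clay: σ_v = 18.1×3 + 17.1×1.05 = 72.255 kPa.
Pore pressure: u = 9.81×(4.05 − 0) = 39.73 kPa.
Initial effective stress: σ'_0 = σ_v − u = 72.255 − 39.73 = 32.525 kPa.
Stress increase at mid-clay by the 2:1 spreading method:
Δσ = qBL/((B+z)(L+z)) = 247×4.9×4.9/((4.9+4.05)(4.9+4.05)) = 74.036 kPa
Final effective stress: σ'_f = σ'_0 + Δσ = 32.525 + 74.036 = 106.56 kPa.
Normally consolidated clay, so the full stress increment lies on the virgin compression line:
S_c = C_c·H/(1+e₀)·log₁₀(σ'_f/σ'_0) = 0.25×2.1/(1+0.67)×log₁₀(106.56/32.525)
    = 0.31437 × 0.51538 = 0.162 m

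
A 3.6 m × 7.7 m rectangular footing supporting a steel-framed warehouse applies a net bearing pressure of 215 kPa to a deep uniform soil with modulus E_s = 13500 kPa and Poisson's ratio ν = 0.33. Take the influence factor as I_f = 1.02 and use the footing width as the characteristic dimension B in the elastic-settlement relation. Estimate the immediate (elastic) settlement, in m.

S_e ≈ 0.0521 m

Immediate (elastic) settlement: S_e = q·B·(1−ν²)/E_s · I_f.
S_e = 215 × 3.6 × (1 − 0.33²) / 13500 × 1.02
    = 215 × 3.6 × 0.8911 / 13500 × 1.02
    = 0.05211 m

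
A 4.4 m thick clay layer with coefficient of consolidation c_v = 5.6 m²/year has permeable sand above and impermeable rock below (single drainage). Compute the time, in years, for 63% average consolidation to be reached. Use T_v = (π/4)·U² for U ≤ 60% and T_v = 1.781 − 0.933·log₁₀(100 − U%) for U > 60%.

Drainage path length: H_d = H = 4.4 m (single drainage).
U > 60%: T_v = 1.781 − 0.933·log₁₀(100 − 63) = 0.31787.
t = T_v·H_d²/c_v = 0.31787×4.4²/5.6 = 1.099 years.

t ≈ 1.1 years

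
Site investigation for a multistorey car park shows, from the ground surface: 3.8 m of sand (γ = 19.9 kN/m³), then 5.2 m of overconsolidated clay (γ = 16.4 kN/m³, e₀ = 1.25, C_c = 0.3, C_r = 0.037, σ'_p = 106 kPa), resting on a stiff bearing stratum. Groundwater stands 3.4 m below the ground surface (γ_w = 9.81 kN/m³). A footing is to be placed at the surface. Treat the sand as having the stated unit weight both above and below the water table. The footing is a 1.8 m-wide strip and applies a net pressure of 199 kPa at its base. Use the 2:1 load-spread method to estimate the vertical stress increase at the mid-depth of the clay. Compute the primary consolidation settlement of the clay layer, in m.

S_c ≈ 0.0738 m

Mid-depth of clay below the ground surface: z = 3.8 + 5.2/2 = 6.4 m.
Total vertical stress at mid-clay: σ_v = 19.9×3.8 + 16.4×2.6 = 118.26 kPa.
Pore pressure: u = 9.81×(6.4 − 3.4) = 29.43 kPa.
Initial effective stress: σ'_0 = σ_v − u = 118.26 − 29.43 = 88.83 kPa.
Stress increase at mid-clay by the 2:1 spreading method:
Δσ = qB/(B+z) = 199×1.8/(1.8+6.4) = 43.683 kPa
Final effective stress: σ'_f = 88.83 + 43.683 = 132.51 kPa.
σ'_f = 132.51 > σ'_p = 106 kPa, so the stress path crosses the preconsolidation pressure — recompression up to σ'_p, then virgin compression beyond:
S_c = H/(1+e₀)·[C_r·log₁₀(σ'_p/σ'_0) + C_c·log₁₀(σ'_f/σ'_p)]
    = 5.2/2.25 × [0.037×log₁₀(106/88.83) + 0.3×log₁₀(132.51/106)]
    = 2.3111 × [0.0028396 + 0.029083] = 0.07378 m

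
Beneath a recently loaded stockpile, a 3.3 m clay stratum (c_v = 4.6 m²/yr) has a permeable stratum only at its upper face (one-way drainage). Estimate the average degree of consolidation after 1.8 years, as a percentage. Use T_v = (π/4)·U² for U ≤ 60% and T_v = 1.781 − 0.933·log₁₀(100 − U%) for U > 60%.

Drainage path length: H_d = H = 3.3 m (single drainage).
T_v = c_v·t/H_d² = 4.6×1.8/3.3² = 0.76033.
T_v = 0.76033 corresponds to the U > 60% branch:
U = 1 − 10^((1.781 − T_v)/0.933)/100 = 0.8758

U ≈ 87.6 %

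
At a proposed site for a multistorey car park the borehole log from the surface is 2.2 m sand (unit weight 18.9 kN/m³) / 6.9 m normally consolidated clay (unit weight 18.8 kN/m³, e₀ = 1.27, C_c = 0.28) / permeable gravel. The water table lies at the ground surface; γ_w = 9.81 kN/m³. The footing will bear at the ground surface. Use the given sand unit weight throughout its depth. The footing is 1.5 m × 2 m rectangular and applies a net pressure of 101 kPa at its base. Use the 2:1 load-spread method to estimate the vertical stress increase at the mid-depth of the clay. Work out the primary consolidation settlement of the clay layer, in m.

Mid-depth of clay below the ground surface: z = 2.2 + 6.9/2 = 5.65 m.
Total vertical stress at mid-clay: σ_v = 18.9×2.2 + 18.8×3.45 = 106.44 kPa.
Pore pressure: u = 9.81×(5.65 − 0) = 55.427 kPa.
Initial effective stress: σ'_0 = σ_v − u = 106.44 − 55.427 = 51.013 kPa.
Stress increase at mid-clay by the 2:1 spreading method:
Δσ = qBL/((B+z)(L+z)) = 101×1.5×2/((1.5+5.65)(2+5.65)) = 5.5396 kPa
Final effective stress: σ'_f = σ'_0 + Δσ = 51.013 + 5.5396 = 56.553 kPa.
Normally consolidated clay, so the full stress increment lies on the virgin compression line:
S_c = C_c·H/(1+e₀)·log₁₀(σ'_f/σ'_0) = 0.28×6.9/(1+1.27)×log₁₀(56.553/51.013)
    = 0.8511 × 0.044775 = 0.03811 m

S_c ≈ 0.0381 m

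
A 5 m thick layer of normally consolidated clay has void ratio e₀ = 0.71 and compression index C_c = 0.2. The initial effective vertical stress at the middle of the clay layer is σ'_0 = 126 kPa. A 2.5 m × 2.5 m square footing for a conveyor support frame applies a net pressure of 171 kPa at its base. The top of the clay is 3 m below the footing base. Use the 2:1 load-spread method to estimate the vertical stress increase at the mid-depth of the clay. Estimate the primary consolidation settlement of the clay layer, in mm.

Mid-depth of clay below the footing base: z = 3 + 5/2 = 5.5 m.
Stress increase at mid-clay by the 2:1 spreading method:
Δσ = qBL/((B+z)(L+z)) = 171×2.5×2.5/((2.5+5.5)(2.5+5.5)) = 16.699 kPa
Final effective stress: σ'_f = σ'_0 + Δσ = 126 + 16.699 = 142.7 kPa.
Normally consolidated clay, so the full stress increment lies on the virgin compression line:
S_c = C_c·H/(1+e₀)·log₁₀(σ'_f/σ'_0) = 0.2×5/(1+0.71)×log₁₀(142.7/126)
    = 0.5848 × 0.054053 = 0.03161 m

S_c ≈ 31.6 mm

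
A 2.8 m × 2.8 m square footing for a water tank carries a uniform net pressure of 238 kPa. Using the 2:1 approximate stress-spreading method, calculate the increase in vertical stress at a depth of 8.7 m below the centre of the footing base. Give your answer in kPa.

Δσ_z ≈ 14.1 kPa

By the 2:1 method the load spreads at 1 horizontal : 2 vertical, so at depth z the loaded area has grown by z in each plan dimension:
Δσ = qBL/((B+z)(L+z)) = 238×2.8×2.8/((2.8+8.7)(2.8+8.7)) = 14.109 kPa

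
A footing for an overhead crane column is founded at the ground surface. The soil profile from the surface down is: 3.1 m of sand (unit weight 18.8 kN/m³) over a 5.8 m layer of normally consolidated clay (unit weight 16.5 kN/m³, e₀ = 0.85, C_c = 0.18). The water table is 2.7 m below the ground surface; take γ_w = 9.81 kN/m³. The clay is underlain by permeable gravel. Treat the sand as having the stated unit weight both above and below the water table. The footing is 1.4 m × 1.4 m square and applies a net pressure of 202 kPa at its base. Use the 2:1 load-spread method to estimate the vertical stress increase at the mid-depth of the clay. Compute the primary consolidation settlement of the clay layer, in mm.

S_c ≈ 22.9 mm

Mid-depth of clay below the ground surface: z = 3.1 + 5.8/2 = 6 m.
Total vertical stress at mid-clay: σ_v = 18.8×3.1 + 16.5×2.9 = 106.13 kPa.
Pore pressure: u = 9.81×(6 − 2.7) = 32.373 kPa.
Initial effective stress: σ'_0 = σ_v − u = 106.13 − 32.373 = 73.757 kPa.
Stress increase at mid-clay by the 2:1 spreading method:
Δσ = qBL/((B+z)(L+z)) = 202×1.4×1.4/((1.4+6)(1.4+6)) = 7.2301 kPa
Final effective stress: σ'_f = σ'_0 + Δσ = 73.757 + 7.2301 = 80.987 kPa.
Normally consolidated clay, so the full stress increment lies on the virgin compression line:
S_c = C_c·H/(1+e₀)·log₁₀(σ'_f/σ'_0) = 0.18×5.8/(1+0.85)×log₁₀(80.987/73.757)
    = 0.56432 × 0.040612 = 0.02292 m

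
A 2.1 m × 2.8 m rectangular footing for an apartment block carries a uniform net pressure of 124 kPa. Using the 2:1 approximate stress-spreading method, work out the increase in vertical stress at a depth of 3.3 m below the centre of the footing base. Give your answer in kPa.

Δσ_z ≈ 22.1 kPa

By the 2:1 method the load spreads at 1 horizontal : 2 vertical, so at depth z the loaded area has grown by z in each plan dimension:
Δσ = qBL/((B+z)(L+z)) = 124×2.1×2.8/((2.1+3.3)(2.8+3.3)) = 22.135 kPa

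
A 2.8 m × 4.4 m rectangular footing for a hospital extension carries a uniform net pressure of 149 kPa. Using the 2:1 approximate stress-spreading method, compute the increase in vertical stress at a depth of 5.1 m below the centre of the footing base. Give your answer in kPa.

By the 2:1 method the load spreads at 1 horizontal : 2 vertical, so at depth z the loaded area has grown by z in each plan dimension:
Δσ = qBL/((B+z)(L+z)) = 149×2.8×4.4/((2.8+5.1)(4.4+5.1)) = 24.459 kPa

Δσ_z ≈ 24.5 kPa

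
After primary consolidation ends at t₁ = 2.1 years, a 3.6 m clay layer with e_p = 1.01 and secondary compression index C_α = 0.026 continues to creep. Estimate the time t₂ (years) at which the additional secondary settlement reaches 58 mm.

t₂ ≈ 37 years

S_s = C_α·H/(1+e_p)·log₁₀(t₂/t₁) ⇒ log₁₀(t₂/t₁) = S_s·(1+e_p)/(C_α·H).
log₁₀(t₂/t₁) = 0.058 × (1+1.01) / (0.026×3.6) = 1.246
t₂ = t₁ × 10^1.246 = 2.1 × 17.6 = 36.96 years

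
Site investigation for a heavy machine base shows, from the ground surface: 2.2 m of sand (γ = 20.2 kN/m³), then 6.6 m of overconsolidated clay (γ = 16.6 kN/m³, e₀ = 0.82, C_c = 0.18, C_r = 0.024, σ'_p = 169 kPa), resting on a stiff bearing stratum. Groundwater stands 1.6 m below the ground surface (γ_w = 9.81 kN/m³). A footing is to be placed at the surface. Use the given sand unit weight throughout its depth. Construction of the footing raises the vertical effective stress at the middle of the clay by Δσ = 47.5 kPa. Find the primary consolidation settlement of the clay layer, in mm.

S_c ≈ 21.8 mm

Mid-depth of clay below the ground surface: z = 2.2 + 6.6/2 = 5.5 m.
Total vertical stress at mid-clay: σ_v = 20.2×2.2 + 16.6×3.3 = 99.22 kPa.
Pore pressure: u = 9.81×(5.5 − 1.6) = 38.259 kPa.
Initial effective stress: σ'_0 = σ_v − u = 99.22 − 38.259 = 60.961 kPa.
Final effective stress: σ'_f = 60.961 + 47.5 = 108.46 kPa.
σ'_f = 108.46 ≤ σ'_p = 169 kPa, so the clay remains overconsolidated and only the recompression index applies:
S_c = C_r·H/(1+e₀)·log₁₀(σ'_f/σ'_0) = 0.024×6.6/1.82×log₁₀(108.46/60.961)
    = 0.087034 × 0.25022 = 0.02178 m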